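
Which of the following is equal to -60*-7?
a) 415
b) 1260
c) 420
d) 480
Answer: c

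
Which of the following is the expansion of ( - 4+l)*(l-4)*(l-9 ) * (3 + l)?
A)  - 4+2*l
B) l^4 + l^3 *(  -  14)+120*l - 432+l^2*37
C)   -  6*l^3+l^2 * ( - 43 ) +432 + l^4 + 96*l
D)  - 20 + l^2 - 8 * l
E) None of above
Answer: B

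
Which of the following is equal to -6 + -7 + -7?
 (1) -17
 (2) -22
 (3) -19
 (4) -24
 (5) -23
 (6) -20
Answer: 6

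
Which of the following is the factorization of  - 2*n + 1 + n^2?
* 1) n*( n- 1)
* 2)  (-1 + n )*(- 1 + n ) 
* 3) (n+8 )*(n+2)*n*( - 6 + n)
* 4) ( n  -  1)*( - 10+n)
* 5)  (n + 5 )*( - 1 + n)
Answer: 2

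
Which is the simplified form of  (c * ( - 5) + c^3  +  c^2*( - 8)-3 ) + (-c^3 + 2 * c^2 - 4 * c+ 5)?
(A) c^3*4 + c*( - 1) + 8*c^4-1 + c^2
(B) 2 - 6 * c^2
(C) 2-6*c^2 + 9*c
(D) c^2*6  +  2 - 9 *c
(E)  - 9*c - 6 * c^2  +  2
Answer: E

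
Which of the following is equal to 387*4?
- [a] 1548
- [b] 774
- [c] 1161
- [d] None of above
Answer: a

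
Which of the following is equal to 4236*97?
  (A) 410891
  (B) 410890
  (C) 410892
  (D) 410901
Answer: C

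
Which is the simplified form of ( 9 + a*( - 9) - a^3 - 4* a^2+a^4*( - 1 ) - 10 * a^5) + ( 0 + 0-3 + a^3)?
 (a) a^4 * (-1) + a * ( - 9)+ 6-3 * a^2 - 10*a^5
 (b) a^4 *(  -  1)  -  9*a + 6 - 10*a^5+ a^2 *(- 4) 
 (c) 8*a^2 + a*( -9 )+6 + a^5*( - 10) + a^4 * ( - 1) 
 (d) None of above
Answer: b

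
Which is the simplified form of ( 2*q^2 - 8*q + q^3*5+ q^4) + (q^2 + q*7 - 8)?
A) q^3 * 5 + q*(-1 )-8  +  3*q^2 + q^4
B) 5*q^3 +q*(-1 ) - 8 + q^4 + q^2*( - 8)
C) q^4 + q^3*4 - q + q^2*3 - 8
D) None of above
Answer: A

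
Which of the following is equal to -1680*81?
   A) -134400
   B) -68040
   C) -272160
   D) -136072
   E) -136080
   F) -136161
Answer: E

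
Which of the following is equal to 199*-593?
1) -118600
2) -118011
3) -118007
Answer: 3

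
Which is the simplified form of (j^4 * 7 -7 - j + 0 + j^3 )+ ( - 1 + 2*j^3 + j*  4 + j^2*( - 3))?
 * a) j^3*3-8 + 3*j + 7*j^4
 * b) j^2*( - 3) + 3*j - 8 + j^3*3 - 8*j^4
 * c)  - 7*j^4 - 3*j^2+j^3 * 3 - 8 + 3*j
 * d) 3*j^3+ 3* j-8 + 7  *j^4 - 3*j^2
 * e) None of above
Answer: d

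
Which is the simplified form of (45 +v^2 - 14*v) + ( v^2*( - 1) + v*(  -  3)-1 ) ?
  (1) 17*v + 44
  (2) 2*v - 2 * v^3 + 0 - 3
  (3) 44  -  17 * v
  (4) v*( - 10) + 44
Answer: 3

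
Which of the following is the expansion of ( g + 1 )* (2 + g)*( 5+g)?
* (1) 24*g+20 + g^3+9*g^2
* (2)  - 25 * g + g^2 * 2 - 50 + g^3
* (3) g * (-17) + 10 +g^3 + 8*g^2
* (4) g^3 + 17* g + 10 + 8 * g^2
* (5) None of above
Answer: 4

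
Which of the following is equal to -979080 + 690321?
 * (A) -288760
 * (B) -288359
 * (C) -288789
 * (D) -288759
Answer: D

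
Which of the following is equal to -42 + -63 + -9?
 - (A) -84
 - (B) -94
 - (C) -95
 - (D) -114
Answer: D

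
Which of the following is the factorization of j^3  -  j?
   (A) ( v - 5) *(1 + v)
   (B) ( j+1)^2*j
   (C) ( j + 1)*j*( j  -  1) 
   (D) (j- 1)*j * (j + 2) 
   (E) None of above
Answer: C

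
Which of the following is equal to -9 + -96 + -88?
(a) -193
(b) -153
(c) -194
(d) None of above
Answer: a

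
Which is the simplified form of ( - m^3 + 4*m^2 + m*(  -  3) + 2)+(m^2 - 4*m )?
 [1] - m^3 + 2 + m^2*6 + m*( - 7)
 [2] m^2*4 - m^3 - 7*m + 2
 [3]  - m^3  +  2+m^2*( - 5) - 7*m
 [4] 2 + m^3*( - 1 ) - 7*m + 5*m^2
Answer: 4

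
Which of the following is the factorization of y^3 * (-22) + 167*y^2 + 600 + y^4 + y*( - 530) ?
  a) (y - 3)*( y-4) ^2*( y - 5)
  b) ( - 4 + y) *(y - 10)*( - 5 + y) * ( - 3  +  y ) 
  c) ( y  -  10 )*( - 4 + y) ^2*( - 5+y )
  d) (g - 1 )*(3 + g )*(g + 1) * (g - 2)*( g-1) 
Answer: b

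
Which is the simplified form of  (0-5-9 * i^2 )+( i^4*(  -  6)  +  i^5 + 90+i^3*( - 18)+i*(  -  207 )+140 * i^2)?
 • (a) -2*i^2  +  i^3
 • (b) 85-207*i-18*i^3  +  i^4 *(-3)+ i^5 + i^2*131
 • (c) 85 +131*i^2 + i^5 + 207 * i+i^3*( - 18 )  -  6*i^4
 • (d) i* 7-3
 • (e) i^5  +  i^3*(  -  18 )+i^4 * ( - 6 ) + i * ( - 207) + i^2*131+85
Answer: e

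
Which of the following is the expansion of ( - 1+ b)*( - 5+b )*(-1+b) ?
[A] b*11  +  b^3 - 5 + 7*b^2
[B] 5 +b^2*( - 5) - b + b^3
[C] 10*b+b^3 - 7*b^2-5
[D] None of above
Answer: D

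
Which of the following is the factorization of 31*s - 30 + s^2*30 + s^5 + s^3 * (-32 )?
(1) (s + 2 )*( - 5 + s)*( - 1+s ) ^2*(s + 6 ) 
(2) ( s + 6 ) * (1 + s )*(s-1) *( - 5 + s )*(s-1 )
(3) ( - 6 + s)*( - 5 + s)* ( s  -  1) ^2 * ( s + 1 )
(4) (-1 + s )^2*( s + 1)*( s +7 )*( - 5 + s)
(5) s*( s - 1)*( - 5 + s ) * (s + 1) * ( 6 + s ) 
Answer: 2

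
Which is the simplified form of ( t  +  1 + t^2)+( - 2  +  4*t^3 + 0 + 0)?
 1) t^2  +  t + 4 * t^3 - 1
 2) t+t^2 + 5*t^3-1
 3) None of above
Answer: 1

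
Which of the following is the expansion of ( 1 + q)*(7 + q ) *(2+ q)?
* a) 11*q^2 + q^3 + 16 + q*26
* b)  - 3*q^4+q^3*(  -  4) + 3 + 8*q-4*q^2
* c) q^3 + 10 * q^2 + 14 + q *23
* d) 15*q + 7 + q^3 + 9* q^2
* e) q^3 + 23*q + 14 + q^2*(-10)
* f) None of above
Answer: c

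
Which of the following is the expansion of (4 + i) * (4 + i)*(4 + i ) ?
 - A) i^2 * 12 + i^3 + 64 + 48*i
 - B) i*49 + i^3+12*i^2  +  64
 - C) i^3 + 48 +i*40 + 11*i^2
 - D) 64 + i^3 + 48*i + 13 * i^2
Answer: A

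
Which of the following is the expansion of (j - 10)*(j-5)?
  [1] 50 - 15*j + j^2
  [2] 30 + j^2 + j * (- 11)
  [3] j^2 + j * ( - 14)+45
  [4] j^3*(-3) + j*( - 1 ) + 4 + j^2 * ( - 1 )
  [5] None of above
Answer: 1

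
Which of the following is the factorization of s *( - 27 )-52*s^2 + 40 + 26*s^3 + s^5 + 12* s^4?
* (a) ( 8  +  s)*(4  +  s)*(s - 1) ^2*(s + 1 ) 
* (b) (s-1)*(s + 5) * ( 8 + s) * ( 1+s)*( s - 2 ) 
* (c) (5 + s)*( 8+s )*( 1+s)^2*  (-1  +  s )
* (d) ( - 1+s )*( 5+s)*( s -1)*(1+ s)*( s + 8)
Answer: d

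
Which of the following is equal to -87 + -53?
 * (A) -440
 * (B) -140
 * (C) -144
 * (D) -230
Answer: B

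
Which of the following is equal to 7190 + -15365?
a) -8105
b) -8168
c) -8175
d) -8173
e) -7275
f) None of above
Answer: c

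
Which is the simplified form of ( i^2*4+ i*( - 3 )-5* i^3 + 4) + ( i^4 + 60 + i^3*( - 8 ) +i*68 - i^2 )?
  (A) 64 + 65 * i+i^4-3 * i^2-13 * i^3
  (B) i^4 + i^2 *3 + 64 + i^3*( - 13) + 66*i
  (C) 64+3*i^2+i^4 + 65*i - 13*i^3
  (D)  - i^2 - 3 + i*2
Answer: C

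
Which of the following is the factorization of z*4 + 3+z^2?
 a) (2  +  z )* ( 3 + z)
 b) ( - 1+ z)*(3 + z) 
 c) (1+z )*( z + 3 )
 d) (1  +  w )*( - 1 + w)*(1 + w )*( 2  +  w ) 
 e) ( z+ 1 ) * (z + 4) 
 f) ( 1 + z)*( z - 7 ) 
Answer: c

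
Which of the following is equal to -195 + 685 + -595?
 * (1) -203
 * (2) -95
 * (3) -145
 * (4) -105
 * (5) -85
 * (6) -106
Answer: 4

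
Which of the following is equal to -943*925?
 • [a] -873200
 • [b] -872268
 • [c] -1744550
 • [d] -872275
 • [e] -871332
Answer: d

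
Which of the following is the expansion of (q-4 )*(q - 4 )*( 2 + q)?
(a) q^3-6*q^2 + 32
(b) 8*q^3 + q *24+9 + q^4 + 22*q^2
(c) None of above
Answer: a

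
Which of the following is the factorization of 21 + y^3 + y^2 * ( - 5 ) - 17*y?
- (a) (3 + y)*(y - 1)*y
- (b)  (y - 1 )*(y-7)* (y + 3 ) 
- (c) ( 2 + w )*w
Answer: b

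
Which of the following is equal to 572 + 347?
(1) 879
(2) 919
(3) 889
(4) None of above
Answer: 2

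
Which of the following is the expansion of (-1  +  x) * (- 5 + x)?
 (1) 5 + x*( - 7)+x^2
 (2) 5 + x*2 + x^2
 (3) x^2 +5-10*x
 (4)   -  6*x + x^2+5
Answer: 4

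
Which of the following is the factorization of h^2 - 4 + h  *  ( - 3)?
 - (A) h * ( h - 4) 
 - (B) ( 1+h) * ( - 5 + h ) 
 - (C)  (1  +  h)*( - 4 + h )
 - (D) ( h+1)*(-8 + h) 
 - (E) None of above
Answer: C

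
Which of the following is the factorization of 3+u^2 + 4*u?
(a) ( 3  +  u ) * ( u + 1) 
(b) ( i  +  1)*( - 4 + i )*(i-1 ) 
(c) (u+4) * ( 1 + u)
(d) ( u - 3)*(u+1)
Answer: a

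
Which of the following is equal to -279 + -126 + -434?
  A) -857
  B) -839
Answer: B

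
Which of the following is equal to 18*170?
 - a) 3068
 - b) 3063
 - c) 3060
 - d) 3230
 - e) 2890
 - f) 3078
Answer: c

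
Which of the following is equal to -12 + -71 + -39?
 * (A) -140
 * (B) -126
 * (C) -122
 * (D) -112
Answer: C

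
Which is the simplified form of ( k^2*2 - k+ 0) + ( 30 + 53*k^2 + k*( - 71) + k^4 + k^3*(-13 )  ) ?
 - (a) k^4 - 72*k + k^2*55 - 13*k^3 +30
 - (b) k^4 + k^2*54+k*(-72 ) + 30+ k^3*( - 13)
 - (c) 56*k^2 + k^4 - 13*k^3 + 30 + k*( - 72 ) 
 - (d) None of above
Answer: a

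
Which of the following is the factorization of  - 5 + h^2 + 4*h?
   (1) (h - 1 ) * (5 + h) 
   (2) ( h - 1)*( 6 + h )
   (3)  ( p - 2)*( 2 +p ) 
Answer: 1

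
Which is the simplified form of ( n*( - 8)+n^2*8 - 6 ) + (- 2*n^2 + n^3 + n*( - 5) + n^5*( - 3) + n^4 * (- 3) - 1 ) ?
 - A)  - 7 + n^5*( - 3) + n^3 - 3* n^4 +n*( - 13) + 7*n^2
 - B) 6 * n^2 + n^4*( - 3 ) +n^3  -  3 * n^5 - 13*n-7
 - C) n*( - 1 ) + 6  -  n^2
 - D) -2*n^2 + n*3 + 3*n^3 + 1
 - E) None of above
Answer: B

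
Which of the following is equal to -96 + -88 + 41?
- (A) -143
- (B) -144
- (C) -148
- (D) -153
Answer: A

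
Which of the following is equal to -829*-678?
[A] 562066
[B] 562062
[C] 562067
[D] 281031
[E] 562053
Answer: B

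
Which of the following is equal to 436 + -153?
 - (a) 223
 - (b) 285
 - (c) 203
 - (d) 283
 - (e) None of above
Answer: d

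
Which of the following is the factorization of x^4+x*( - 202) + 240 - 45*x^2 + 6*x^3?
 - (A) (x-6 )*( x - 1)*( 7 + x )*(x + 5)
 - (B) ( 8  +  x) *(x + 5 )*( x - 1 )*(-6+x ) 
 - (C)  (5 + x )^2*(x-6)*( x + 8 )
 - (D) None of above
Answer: B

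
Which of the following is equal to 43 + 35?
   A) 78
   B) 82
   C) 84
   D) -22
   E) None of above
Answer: A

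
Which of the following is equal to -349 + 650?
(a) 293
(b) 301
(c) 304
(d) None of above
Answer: b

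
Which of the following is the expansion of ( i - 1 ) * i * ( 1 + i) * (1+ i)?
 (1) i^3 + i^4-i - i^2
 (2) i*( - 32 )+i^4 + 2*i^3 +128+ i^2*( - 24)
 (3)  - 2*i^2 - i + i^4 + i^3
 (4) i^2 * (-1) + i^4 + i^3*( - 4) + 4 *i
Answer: 1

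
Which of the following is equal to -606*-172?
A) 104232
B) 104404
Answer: A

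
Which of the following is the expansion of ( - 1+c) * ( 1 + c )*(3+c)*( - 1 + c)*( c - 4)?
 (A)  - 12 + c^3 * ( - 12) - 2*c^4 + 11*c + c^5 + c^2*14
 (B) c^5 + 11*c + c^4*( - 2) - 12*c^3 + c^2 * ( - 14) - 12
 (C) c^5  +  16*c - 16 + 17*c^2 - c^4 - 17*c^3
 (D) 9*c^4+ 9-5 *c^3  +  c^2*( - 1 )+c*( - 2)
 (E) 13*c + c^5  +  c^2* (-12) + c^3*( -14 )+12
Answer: A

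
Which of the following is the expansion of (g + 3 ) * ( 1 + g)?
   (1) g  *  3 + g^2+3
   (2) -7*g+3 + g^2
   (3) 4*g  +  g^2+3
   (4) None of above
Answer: 3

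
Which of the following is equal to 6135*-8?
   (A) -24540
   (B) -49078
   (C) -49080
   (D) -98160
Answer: C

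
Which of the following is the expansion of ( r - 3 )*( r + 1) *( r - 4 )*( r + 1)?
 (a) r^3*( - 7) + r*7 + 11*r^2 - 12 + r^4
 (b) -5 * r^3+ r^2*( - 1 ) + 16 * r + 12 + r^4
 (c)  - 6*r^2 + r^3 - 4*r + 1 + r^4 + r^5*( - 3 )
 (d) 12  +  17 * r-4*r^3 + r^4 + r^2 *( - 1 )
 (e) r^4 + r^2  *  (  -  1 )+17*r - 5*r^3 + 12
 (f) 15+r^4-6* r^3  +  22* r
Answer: e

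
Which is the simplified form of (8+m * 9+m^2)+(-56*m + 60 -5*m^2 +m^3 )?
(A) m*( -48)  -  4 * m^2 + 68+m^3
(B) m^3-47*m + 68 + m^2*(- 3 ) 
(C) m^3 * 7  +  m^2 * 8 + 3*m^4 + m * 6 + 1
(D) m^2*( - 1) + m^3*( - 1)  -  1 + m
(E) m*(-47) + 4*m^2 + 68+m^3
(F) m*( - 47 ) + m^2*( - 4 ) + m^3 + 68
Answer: F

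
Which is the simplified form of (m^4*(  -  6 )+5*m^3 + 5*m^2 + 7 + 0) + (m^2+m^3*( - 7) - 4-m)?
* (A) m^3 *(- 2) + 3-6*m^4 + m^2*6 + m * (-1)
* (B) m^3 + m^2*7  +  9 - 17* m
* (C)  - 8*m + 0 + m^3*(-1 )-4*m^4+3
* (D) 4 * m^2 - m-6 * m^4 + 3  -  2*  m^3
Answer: A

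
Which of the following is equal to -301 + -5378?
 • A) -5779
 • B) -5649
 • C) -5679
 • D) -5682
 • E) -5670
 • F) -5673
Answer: C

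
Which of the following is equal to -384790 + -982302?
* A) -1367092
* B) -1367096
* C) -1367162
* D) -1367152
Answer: A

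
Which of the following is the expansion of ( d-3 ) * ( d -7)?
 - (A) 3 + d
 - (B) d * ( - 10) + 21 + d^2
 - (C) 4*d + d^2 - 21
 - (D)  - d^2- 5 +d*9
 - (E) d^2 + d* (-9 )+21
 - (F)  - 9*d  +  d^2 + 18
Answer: B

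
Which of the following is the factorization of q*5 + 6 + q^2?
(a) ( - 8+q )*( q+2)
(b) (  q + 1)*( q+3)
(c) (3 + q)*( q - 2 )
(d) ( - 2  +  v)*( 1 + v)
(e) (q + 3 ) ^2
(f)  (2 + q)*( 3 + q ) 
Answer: f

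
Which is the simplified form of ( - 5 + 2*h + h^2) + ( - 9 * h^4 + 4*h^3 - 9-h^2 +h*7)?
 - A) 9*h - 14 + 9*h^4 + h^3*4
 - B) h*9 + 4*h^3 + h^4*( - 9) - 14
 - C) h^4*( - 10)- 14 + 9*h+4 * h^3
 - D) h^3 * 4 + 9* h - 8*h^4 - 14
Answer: B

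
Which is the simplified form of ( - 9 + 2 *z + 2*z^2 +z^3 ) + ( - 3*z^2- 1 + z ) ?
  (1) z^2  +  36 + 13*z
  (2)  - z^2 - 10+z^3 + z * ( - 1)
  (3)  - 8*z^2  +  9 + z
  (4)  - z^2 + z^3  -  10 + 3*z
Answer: 4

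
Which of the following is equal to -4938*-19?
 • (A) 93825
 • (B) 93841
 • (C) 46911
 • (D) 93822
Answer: D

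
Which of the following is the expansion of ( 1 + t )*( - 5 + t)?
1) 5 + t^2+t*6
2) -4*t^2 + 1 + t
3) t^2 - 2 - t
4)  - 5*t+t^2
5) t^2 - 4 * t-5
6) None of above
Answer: 5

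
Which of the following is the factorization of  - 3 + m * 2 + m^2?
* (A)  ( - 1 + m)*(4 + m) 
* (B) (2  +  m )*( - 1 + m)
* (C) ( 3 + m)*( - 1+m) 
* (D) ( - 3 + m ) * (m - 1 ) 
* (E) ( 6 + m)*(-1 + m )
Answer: C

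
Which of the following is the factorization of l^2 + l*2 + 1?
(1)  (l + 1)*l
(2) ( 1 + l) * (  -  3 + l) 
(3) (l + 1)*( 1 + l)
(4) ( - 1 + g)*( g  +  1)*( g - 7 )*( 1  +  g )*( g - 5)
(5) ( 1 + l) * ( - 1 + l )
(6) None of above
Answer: 3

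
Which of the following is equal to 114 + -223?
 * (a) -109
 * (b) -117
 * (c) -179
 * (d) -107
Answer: a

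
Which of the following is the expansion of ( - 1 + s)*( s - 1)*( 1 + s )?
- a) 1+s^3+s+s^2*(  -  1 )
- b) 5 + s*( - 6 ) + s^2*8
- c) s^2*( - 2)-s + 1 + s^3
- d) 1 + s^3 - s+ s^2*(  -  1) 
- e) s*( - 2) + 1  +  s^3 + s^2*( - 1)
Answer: d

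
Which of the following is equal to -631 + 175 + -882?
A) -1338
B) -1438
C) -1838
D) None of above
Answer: A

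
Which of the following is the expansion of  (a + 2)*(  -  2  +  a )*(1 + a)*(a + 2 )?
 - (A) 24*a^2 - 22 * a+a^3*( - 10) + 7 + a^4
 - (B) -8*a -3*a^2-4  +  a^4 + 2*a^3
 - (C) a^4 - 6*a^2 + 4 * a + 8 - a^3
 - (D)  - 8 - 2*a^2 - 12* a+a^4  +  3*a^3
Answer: D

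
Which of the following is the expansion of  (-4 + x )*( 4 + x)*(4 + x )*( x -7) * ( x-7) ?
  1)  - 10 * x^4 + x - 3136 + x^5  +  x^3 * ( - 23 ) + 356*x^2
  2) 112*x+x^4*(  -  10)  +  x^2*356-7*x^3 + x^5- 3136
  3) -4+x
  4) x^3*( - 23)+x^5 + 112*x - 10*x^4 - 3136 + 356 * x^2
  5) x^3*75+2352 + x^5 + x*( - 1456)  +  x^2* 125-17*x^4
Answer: 4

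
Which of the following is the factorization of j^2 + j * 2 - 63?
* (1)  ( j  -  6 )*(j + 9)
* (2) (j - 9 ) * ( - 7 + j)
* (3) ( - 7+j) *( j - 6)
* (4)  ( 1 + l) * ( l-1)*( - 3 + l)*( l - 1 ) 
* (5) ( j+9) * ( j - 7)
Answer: 5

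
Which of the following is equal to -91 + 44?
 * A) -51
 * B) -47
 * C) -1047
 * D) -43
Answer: B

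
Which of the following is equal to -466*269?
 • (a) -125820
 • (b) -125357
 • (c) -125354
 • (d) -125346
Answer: c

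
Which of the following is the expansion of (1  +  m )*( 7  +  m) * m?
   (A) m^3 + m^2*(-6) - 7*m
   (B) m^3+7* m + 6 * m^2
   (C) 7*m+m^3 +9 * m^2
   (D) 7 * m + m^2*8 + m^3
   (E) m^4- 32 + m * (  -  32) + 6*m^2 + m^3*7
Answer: D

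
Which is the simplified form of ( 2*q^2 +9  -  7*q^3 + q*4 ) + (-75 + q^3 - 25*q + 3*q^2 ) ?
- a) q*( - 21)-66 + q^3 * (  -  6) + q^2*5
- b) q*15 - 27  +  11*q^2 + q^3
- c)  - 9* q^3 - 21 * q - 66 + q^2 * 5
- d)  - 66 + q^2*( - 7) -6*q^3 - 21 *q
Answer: a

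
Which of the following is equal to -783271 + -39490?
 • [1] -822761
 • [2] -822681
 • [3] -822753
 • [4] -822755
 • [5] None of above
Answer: 1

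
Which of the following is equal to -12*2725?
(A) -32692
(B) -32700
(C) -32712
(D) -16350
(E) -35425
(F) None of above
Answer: B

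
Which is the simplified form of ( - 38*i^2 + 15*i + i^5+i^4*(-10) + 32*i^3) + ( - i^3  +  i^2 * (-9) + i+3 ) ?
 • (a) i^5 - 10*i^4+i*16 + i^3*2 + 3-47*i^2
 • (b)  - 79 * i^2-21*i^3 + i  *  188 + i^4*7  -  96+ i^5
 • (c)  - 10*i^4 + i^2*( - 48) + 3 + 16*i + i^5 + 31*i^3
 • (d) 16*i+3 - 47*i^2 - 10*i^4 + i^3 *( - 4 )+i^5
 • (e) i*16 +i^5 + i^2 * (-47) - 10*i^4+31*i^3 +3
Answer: e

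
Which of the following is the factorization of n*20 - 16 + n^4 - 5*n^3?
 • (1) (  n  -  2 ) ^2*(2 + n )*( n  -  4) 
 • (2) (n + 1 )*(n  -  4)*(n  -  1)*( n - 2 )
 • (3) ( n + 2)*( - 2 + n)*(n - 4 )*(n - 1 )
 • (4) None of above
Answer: 3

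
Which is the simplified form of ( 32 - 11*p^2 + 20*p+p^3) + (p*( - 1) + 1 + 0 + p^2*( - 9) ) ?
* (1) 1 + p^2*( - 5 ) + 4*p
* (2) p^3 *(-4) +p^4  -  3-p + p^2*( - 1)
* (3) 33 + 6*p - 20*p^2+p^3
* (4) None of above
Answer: 4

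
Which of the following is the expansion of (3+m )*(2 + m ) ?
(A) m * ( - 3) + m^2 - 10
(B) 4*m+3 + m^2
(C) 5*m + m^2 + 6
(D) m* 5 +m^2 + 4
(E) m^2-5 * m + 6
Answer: C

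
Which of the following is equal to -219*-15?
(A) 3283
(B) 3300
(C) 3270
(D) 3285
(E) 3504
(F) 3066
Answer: D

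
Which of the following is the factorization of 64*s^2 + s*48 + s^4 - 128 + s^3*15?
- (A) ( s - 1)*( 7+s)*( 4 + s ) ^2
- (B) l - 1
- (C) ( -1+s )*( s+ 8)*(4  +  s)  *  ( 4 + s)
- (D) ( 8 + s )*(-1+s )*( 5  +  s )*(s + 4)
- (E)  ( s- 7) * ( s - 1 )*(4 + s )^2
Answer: C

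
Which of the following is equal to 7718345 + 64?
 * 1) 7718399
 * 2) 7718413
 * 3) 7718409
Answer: 3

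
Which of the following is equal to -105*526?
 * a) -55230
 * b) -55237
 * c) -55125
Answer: a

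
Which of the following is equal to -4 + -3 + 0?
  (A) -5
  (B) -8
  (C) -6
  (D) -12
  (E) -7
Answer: E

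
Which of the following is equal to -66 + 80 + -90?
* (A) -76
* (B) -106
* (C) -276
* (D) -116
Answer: A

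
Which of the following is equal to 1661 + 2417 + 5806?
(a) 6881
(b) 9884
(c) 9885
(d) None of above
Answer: b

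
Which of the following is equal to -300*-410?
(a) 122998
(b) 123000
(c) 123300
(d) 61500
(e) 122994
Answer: b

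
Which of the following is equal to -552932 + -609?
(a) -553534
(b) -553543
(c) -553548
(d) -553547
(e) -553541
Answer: e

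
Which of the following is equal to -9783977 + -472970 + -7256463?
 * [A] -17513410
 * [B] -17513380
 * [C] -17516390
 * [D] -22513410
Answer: A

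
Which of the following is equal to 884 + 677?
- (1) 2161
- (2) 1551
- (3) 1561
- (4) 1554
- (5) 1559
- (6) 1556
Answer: 3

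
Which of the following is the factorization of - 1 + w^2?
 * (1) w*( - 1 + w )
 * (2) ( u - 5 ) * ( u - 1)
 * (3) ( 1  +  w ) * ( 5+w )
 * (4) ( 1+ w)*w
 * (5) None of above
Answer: 5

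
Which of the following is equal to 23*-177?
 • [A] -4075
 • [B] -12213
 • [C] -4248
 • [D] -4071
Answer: D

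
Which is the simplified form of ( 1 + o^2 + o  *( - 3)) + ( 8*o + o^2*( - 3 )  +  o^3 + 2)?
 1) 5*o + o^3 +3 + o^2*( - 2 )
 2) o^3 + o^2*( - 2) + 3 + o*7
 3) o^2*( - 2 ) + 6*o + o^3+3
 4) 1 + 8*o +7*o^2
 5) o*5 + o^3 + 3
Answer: 1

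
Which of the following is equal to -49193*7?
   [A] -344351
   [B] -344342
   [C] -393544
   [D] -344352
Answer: A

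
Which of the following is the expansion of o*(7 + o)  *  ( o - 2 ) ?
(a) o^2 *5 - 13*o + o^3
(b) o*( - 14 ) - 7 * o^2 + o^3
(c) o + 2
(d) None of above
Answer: d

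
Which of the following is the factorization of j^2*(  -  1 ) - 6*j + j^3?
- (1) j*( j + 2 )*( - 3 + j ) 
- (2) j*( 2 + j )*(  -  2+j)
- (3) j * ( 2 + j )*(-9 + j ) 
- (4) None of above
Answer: 1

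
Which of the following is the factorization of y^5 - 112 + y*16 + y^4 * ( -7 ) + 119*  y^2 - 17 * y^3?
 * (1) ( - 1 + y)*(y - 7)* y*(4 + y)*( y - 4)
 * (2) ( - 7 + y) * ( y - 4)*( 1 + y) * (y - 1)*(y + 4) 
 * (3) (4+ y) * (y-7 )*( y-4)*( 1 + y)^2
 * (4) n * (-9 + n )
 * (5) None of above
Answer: 2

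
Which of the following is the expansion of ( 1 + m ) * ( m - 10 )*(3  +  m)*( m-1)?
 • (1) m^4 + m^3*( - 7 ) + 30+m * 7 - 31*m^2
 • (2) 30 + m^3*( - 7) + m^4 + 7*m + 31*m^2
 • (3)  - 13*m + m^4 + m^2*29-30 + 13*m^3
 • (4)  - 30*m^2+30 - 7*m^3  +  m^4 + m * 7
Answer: 1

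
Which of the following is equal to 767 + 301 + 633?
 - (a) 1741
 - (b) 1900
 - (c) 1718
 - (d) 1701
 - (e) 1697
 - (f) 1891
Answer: d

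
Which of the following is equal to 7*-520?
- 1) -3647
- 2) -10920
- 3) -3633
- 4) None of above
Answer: 4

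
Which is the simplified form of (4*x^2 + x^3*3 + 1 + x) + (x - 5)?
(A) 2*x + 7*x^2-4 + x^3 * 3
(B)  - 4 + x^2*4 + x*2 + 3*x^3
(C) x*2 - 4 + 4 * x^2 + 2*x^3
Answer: B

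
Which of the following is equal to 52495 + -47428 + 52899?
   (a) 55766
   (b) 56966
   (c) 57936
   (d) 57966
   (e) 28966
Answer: d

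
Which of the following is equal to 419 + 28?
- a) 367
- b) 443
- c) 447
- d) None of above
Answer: c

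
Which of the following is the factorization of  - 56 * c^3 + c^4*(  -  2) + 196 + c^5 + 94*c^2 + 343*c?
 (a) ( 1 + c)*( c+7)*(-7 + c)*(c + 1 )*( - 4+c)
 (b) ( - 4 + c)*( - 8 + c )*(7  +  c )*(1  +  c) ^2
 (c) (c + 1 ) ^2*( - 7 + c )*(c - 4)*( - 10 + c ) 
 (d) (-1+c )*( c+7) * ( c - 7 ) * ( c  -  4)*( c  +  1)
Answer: a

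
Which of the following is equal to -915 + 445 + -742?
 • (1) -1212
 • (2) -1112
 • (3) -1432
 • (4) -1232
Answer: 1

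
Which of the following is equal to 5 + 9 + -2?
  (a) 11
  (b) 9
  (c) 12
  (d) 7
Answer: c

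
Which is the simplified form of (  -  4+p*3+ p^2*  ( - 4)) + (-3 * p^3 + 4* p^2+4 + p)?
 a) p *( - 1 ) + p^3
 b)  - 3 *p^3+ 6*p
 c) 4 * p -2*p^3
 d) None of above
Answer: d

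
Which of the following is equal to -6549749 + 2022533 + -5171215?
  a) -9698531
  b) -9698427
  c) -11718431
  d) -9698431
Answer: d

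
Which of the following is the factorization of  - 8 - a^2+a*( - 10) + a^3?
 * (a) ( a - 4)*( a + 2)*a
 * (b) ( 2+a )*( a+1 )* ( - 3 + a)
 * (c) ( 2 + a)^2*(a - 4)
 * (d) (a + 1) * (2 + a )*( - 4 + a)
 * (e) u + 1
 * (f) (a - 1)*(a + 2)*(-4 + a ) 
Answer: d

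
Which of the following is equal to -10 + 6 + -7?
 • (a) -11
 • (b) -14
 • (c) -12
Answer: a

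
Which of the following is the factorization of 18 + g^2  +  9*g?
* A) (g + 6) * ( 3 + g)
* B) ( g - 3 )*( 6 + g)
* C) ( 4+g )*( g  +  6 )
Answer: A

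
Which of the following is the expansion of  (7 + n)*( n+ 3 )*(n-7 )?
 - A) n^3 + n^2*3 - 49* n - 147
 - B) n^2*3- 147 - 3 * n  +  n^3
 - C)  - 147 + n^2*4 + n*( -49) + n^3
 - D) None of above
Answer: A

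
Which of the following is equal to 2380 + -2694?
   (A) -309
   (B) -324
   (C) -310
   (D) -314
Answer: D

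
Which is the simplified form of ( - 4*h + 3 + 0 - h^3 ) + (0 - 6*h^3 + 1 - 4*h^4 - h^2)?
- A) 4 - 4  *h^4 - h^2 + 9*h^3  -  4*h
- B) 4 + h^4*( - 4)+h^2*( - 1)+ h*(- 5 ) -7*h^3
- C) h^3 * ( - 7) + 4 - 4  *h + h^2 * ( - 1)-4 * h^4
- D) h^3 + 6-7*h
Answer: C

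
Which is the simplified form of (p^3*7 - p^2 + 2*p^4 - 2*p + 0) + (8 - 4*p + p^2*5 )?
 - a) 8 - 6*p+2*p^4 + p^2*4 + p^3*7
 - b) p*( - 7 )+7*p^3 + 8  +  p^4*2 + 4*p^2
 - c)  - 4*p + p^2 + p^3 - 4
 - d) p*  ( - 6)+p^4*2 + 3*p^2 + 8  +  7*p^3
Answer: a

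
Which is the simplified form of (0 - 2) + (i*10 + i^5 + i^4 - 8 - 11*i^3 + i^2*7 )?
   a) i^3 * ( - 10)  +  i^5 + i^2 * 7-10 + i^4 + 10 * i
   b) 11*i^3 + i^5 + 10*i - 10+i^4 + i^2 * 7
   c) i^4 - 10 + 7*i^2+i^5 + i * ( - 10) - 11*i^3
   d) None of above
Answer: d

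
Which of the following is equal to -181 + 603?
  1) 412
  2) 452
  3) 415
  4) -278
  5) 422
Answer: 5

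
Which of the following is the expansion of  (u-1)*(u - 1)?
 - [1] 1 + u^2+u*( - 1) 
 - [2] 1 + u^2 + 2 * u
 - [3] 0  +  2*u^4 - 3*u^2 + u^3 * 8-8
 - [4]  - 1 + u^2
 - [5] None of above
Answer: 5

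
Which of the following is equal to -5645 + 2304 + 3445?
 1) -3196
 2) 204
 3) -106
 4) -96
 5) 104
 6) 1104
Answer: 5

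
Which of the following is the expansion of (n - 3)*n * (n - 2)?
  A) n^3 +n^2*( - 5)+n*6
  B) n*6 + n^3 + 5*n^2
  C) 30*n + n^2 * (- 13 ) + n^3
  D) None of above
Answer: A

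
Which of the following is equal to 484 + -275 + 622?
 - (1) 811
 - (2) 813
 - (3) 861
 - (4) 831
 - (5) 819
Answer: 4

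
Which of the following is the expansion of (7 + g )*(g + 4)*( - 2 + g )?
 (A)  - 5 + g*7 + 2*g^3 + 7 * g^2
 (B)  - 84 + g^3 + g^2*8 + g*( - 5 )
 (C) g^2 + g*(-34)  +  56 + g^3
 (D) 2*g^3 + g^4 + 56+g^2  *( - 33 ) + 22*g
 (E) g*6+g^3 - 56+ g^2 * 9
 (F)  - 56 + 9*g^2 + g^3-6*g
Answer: E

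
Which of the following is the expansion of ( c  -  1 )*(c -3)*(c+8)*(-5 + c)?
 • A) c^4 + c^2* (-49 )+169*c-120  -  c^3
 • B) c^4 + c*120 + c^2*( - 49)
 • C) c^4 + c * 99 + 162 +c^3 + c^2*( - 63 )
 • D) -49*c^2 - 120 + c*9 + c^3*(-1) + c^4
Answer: A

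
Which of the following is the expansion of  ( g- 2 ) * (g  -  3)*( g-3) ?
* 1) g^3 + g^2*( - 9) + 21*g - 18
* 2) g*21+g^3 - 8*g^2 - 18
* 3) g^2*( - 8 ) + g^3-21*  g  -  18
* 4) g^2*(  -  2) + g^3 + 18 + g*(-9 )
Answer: 2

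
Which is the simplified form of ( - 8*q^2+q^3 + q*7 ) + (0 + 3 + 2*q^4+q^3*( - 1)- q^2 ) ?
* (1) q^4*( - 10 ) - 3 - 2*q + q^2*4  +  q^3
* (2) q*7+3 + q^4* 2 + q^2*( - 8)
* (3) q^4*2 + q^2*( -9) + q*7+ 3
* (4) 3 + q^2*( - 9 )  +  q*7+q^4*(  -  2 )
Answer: 3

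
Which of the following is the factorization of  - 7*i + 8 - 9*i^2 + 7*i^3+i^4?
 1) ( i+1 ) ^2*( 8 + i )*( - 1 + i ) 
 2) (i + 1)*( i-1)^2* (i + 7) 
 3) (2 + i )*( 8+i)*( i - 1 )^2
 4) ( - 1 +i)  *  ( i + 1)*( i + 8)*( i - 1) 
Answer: 4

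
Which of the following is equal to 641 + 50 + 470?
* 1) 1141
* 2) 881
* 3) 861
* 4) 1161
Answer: 4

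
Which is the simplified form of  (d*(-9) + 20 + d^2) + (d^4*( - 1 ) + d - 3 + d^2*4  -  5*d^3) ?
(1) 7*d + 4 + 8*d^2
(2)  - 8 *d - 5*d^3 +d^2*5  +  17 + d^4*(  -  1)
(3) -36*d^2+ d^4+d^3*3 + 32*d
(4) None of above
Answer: 2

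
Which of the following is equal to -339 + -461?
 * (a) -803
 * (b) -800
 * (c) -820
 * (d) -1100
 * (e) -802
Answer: b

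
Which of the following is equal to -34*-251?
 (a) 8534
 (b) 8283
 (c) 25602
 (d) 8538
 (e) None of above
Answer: a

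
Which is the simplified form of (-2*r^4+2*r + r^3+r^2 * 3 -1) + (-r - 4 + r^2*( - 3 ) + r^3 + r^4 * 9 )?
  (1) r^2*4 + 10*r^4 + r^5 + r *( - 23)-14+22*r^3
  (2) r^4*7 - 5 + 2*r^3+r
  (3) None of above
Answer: 2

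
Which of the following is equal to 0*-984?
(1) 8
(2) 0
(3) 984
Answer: 2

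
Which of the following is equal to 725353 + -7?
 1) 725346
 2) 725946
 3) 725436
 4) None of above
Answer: 1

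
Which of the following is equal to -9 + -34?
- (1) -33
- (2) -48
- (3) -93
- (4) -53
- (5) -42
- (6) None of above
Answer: 6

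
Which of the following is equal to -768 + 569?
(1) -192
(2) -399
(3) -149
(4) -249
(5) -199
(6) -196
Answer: 5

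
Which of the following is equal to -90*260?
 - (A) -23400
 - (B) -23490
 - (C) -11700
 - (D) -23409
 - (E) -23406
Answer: A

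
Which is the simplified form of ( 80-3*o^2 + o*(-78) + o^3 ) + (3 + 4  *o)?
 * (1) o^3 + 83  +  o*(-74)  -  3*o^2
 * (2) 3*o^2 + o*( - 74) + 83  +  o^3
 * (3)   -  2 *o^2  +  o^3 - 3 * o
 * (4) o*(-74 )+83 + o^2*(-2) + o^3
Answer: 1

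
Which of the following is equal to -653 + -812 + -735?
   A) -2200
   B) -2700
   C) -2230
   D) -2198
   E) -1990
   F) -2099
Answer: A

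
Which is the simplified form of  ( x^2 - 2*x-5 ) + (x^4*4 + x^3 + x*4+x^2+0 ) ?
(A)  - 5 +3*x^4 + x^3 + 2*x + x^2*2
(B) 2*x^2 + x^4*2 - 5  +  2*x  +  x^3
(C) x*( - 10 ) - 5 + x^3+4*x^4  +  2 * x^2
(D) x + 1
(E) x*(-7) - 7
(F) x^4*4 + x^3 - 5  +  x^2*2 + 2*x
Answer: F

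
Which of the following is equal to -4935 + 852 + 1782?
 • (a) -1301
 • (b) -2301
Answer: b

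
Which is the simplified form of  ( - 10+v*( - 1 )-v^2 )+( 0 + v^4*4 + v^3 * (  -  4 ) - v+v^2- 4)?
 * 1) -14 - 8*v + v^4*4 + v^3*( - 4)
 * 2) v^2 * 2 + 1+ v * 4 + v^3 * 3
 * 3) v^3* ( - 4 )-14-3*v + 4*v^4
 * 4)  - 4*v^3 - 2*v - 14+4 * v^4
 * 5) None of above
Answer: 4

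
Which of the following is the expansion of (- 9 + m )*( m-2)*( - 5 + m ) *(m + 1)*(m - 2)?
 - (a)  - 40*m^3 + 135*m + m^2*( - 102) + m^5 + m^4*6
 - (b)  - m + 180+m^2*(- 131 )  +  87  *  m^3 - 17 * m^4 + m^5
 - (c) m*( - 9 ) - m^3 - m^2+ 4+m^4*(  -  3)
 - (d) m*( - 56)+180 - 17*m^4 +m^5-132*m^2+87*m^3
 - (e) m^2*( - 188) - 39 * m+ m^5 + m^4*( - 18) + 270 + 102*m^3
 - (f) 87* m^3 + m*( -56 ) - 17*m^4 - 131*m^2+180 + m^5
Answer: f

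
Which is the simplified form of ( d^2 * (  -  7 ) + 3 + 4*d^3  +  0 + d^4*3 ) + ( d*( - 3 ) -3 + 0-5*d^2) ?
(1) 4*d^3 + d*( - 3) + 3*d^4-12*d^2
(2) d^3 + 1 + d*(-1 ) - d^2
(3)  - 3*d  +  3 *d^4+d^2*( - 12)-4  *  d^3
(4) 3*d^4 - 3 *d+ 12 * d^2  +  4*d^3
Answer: 1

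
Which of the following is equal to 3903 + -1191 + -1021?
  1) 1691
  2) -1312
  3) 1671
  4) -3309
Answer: 1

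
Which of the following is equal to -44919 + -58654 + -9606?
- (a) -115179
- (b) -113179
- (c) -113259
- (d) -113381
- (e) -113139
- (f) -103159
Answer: b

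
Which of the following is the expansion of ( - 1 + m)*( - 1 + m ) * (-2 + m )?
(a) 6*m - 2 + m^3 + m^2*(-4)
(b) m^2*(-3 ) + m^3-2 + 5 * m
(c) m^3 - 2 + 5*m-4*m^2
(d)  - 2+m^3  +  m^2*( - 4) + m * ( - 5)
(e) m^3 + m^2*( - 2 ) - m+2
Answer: c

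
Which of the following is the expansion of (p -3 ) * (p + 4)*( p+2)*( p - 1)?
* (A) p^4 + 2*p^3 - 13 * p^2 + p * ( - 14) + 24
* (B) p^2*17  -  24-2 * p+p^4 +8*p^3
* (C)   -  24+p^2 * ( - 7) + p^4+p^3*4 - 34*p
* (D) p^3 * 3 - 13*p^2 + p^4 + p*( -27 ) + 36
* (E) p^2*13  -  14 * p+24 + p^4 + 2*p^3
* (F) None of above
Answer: A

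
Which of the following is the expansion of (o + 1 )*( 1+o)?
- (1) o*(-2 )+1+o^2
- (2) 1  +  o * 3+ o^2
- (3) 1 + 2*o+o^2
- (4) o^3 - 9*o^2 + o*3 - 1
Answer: 3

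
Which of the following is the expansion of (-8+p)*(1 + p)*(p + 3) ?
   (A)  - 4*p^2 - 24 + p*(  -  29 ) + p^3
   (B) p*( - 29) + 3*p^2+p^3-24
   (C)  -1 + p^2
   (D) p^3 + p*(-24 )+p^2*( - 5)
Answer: A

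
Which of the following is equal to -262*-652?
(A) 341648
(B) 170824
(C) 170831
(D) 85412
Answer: B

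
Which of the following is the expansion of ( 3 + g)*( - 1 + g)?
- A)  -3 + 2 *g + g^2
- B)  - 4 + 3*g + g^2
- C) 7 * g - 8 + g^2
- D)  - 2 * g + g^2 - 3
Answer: A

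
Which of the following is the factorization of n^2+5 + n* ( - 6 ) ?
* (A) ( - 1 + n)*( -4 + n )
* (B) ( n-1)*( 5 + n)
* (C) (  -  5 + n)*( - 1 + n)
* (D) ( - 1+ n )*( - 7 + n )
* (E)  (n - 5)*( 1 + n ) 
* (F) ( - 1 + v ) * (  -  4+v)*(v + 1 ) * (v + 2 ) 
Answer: C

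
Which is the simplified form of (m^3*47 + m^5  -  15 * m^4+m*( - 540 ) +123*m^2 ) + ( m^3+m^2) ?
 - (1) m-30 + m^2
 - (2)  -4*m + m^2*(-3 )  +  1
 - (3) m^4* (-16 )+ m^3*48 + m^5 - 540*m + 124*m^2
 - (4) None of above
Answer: 4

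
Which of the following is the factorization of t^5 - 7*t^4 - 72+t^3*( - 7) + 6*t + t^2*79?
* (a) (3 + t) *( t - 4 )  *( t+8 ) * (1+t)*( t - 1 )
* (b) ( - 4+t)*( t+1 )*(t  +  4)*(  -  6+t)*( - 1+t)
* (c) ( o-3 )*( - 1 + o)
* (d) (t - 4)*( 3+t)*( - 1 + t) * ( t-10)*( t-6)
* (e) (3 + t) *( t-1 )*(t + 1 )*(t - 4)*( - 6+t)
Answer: e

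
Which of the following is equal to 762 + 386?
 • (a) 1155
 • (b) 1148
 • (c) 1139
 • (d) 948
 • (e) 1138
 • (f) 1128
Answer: b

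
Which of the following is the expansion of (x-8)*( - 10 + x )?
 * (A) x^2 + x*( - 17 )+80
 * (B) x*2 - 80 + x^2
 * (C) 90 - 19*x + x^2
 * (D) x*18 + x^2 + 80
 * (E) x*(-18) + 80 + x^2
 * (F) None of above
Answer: E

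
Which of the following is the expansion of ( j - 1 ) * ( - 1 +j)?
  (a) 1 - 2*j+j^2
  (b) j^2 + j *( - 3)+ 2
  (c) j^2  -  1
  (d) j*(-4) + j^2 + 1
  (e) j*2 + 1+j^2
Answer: a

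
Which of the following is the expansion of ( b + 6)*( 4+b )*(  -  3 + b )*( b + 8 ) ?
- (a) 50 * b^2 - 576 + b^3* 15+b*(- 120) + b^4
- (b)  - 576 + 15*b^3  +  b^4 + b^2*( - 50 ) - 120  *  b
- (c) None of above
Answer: a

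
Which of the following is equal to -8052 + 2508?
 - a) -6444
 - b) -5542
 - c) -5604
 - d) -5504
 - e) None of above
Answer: e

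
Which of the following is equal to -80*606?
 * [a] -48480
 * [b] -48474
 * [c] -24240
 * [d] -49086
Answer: a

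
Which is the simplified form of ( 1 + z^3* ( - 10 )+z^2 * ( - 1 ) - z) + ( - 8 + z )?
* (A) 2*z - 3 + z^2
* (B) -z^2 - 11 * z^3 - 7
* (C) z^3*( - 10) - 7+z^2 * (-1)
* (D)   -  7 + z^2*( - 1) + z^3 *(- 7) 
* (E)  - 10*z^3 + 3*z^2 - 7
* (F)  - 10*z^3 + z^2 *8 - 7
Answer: C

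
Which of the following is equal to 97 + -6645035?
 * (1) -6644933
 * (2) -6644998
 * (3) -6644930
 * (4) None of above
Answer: 4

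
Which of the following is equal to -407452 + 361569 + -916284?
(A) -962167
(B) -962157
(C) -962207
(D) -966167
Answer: A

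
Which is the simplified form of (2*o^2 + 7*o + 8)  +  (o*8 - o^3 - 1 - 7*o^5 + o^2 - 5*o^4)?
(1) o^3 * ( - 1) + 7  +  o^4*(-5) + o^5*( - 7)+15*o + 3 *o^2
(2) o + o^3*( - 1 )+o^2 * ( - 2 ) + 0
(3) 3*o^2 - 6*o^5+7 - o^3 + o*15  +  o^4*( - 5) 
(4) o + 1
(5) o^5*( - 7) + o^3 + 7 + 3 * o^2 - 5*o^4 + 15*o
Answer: 1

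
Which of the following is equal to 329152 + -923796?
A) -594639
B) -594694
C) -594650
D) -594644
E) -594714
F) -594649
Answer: D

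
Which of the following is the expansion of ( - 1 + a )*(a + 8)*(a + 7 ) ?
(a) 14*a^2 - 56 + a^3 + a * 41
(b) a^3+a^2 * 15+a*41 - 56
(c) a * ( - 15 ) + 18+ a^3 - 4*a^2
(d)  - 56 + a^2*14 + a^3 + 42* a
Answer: a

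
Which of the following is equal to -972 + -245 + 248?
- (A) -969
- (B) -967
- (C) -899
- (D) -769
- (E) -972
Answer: A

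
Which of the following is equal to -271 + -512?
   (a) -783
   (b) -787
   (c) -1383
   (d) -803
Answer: a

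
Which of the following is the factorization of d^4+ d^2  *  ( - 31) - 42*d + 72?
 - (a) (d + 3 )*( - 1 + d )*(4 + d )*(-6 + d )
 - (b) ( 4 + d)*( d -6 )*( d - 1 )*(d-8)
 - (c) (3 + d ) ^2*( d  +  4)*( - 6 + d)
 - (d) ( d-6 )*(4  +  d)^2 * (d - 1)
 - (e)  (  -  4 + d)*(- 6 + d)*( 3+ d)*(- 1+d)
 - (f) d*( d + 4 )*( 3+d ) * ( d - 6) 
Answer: a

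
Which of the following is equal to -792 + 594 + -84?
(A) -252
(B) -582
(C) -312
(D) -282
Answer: D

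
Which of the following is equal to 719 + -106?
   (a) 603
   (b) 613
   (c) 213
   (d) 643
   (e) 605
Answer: b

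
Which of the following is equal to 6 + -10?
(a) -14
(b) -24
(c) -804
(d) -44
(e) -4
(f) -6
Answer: e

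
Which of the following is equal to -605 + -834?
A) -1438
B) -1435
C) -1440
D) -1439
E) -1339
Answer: D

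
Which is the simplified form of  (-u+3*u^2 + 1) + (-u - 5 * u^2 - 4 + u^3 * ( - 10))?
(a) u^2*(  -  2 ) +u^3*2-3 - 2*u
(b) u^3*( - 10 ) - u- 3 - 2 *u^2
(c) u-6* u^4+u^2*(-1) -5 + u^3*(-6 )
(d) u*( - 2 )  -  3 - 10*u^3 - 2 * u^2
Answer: d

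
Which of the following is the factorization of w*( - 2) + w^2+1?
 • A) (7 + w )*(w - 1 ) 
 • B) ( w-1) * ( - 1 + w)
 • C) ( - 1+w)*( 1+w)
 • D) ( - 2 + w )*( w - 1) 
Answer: B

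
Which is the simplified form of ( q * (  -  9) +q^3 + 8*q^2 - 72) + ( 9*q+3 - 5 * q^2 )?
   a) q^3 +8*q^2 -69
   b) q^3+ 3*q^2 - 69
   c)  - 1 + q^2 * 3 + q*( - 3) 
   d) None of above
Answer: b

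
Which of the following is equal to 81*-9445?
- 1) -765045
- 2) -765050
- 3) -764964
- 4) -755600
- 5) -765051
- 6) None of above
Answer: 1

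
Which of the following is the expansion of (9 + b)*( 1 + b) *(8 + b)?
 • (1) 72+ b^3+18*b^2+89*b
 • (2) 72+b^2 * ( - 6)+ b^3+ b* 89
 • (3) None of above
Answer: 1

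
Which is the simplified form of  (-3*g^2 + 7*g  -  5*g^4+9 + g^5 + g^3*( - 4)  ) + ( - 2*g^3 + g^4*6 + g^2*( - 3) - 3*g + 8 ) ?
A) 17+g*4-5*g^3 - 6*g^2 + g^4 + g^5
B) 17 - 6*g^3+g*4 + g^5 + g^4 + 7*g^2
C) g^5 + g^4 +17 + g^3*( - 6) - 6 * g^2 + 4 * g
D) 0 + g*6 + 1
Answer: C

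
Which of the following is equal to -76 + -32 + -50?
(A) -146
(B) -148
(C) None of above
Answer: C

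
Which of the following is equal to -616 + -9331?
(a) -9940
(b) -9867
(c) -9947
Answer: c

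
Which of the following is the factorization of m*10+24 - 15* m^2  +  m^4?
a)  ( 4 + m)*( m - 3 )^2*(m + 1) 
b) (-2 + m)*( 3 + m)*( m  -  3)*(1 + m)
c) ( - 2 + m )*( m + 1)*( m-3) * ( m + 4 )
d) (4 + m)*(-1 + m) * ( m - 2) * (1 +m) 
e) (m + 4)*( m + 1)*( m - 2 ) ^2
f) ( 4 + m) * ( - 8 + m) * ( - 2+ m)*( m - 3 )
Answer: c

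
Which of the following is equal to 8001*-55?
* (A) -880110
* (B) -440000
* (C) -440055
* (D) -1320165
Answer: C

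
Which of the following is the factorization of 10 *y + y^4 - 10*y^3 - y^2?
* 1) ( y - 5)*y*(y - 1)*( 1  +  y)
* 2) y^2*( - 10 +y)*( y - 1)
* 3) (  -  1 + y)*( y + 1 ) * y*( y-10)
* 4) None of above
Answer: 3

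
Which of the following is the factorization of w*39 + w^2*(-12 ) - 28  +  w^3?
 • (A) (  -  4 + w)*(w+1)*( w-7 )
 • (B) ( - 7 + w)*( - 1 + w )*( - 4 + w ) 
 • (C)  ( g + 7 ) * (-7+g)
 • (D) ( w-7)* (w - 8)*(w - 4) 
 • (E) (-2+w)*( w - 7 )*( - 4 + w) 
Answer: B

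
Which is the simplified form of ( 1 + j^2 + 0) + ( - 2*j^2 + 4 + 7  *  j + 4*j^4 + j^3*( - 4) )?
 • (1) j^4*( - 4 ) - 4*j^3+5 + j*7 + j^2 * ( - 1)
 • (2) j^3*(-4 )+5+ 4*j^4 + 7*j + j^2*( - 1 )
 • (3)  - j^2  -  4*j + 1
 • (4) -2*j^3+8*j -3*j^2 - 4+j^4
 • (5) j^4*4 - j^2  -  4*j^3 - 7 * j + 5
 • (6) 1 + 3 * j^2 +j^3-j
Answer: 2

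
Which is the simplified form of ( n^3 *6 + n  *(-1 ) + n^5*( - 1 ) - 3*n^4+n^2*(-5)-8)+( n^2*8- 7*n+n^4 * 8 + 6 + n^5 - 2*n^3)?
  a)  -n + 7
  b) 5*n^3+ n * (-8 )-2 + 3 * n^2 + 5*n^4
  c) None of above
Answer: c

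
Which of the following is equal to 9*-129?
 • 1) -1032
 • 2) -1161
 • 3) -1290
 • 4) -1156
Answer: 2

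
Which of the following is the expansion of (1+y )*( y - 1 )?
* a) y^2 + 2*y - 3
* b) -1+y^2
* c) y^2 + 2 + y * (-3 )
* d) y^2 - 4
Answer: b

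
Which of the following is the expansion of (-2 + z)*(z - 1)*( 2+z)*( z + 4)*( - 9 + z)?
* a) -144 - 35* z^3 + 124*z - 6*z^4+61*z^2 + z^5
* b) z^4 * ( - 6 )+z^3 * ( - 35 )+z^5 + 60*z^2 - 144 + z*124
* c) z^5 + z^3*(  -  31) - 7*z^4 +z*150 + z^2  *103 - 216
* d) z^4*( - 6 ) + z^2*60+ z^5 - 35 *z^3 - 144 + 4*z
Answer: b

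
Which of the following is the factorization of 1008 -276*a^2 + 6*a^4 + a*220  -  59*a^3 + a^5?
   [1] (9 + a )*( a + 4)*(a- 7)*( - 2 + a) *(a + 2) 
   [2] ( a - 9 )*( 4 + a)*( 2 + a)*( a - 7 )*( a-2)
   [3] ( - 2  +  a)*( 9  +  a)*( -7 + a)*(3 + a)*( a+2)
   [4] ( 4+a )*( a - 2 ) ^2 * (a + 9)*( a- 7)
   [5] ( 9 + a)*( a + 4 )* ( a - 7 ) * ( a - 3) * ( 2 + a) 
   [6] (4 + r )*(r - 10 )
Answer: 1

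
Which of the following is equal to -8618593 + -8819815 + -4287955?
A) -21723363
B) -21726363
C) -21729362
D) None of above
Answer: B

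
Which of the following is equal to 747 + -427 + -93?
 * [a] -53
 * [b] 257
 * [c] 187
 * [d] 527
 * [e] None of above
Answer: e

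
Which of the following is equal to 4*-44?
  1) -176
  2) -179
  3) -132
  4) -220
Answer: 1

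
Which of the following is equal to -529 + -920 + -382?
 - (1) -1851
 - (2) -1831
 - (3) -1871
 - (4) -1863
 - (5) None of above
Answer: 2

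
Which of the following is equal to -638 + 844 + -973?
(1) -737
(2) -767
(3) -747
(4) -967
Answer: 2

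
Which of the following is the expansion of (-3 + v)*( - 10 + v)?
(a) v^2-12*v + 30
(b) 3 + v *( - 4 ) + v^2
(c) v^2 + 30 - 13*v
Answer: c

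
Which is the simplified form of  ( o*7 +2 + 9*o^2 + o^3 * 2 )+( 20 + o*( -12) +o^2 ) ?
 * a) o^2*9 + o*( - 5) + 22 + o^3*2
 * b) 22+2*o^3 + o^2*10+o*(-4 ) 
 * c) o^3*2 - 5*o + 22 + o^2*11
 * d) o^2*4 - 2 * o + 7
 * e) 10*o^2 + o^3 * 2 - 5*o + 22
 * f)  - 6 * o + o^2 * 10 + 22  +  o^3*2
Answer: e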